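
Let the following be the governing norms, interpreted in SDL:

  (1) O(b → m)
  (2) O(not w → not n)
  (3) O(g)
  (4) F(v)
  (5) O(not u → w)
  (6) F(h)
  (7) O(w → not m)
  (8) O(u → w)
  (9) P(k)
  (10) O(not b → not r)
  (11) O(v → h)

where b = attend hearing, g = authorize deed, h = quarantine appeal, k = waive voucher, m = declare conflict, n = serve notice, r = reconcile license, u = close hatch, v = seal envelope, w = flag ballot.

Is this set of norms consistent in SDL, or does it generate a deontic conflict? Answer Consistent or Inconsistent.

Consistent

Premise 11 is O(v → h), but O(v) is not derivable from the premises, so it does not yield O(h).
So O(h) is not derivable, and the apparent clash with O(not h) does not arise.
A world satisfying every obligation exists (e.g. b=false, g=true, h=false, k=false, m=false, n=false, r=false, u=false, v=false, w=true); no atom is both obligatory and forbidden, so the set is consistent.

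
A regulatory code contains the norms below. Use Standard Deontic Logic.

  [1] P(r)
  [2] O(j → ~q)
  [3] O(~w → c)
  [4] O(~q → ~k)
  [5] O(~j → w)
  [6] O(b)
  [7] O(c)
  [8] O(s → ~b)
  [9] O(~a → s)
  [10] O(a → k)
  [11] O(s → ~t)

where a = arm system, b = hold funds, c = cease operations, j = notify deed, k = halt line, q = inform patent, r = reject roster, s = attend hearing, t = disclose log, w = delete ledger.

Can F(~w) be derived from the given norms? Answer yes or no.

Yes

Premise 6 states O(b) outright.
Premise 8 is O(s → ~b); contrapositively O(b → ~s). Since O(b) holds, K gives O(~s).
Premise 9, O(~a → s), contraposes to O(~s → a); with O(~s) we get O(a).
From O(a) and premise 10, O(a → k), we obtain O(k).
The contrapositive of premise 4 (O(~q → ~k)) is O(k → q), and O(k) is already established, so O(q).
Premise 2 is O(j → ~q); contrapositively O(q → ~j). Since O(q) holds, K gives O(~j).
Premise 5 is O(~j → w); since O(~j), deontic closure gives O(w).
Premises 1, 3, 7, 11 do not contribute to this derivation.
So O(w) holds, i.e. F(~w). The claim follows.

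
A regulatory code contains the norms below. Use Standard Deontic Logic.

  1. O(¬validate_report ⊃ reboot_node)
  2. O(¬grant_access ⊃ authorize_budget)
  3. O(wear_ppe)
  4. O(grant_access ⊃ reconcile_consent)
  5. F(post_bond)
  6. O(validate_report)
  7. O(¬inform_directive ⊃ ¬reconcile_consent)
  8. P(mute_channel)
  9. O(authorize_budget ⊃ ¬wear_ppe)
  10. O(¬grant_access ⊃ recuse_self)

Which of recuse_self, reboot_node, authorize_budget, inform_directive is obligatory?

Premise 3 states O(wear_ppe) outright.
The contrapositive of premise 9 (O(authorize_budget ⊃ ¬wear_ppe)) is O(wear_ppe ⊃ ¬authorize_budget), and O(wear_ppe) is already established, so O(¬authorize_budget).
Premise 2 is O(¬grant_access ⊃ authorize_budget); contrapositively O(¬authorize_budget ⊃ grant_access). Since O(¬authorize_budget) holds, K gives O(grant_access).
With premise 4, O(grant_access ⊃ reconcile_consent), the K-axiom yields O(reconcile_consent).
Premise 7 is O(¬inform_directive ⊃ ¬reconcile_consent); contrapositively O(reconcile_consent ⊃ inform_directive). Since O(reconcile_consent) holds, K gives O(inform_directive).
So O(inform_directive) holds — inform_directive is obligatory. None of the other listed options is made obligatory by any chain of premises.

inform_directive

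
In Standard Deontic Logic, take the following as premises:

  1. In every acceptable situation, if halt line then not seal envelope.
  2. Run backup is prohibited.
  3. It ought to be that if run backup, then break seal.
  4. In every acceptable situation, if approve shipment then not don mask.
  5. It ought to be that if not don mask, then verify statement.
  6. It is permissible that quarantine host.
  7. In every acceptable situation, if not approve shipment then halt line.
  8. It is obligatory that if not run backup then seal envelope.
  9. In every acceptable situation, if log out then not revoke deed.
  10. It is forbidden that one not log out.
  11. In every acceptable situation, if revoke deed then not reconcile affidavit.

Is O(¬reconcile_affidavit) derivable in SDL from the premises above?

Premise 11 is O(revoke_deed → ¬reconcile_affidavit), but O(revoke_deed) is not derivable from the premises, so it does not yield O(¬reconcile_affidavit).
No other premise forces O(¬reconcile_affidavit). An ideal world satisfying every premise can still have ¬reconcile_affidavit false, so O(¬reconcile_affidavit) is not derivable.

No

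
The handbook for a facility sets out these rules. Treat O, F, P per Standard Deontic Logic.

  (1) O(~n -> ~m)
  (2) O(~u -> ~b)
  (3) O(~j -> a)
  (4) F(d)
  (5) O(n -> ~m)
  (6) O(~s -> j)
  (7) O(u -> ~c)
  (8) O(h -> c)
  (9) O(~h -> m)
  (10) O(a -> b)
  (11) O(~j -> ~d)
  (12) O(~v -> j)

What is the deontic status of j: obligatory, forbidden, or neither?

By case analysis on ~n: premise 1 gives O(~n -> ~m) and premise 5 gives O(n -> ~m), so O(~m) either way.
Premise 9, O(~h -> m), contraposes to O(~m -> h); with O(~m) we get O(h).
With premise 8, O(h -> c), the K-axiom yields O(c).
Premise 7, O(u -> ~c), contraposes to O(c -> ~u); with O(c) we get O(~u).
Applying K to premise 2 (O(~u -> ~b)) and O(~u) yields O(~b).
The contrapositive of premise 10 (O(a -> b)) is O(~b -> ~a), and O(~b) is already established, so O(~a).
The contrapositive of premise 3 (O(~j -> a)) is O(~a -> j), and O(~a) is already established, so O(j).
Premises 4, 6, 11, 12 do not contribute to this derivation.
Hence j is obligatory.

Obligatory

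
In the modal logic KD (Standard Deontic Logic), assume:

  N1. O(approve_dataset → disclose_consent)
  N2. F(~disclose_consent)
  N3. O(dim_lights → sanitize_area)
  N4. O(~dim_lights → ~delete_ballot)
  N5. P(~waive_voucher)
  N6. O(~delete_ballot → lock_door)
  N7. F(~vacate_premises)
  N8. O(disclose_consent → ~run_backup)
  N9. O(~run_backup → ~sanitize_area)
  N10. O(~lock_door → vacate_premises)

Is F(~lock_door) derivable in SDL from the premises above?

Yes

Premise 2, F(~disclose_consent), is equivalent to O(disclose_consent).
Premise 8 is O(disclose_consent → ~run_backup); since O(disclose_consent), deontic closure gives O(~run_backup).
From O(~run_backup) and premise 9, O(~run_backup → ~sanitize_area), we obtain O(~sanitize_area).
The contrapositive of premise 3 (O(dim_lights → sanitize_area)) is O(~sanitize_area → ~dim_lights), and O(~sanitize_area) is already established, so O(~dim_lights).
With premise 4, O(~dim_lights → ~delete_ballot), the K-axiom yields O(~delete_ballot).
Applying K to premise 6 (O(~delete_ballot → lock_door)) and O(~delete_ballot) yields O(lock_door).
Premises 1, 5, 7, 10 do not contribute to this derivation.
So O(lock_door) holds, i.e. F(~lock_door). The claim follows.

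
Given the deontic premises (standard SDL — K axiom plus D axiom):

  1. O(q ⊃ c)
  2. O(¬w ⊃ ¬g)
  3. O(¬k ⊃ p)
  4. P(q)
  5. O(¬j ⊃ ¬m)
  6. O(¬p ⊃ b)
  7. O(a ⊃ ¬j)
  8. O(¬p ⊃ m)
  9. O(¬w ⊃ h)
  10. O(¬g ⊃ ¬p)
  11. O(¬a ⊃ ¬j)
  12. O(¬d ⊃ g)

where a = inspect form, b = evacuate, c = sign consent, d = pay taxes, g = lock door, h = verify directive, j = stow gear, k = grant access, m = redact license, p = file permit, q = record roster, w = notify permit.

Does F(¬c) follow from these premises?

No

Premise 1 is O(q ⊃ c), but O(q) is not derivable from the premises (the permission P(q) asserts only ¬O(¬q), not O(q)), so it does not yield O(c).
No other premise forces O(c). An ideal world satisfying every premise can still have ¬c true, so F(¬c) is not derivable.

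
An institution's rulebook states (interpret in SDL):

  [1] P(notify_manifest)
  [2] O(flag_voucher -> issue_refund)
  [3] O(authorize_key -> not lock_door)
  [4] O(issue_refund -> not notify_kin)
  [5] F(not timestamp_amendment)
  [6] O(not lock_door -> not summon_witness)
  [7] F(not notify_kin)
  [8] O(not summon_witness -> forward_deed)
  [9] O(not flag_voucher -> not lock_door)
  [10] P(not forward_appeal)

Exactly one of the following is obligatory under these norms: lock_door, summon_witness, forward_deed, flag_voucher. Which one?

forward_deed

F(not notify_kin) at premise 7 means O(notify_kin).
Premise 4, O(issue_refund -> not notify_kin), contraposes to O(notify_kin -> not issue_refund); with O(notify_kin) we get O(not issue_refund).
The contrapositive of premise 2 (O(flag_voucher -> issue_refund)) is O(not issue_refund -> not flag_voucher), and O(not issue_refund) is already established, so O(not flag_voucher).
Applying K to premise 9 (O(not flag_voucher -> not lock_door)) and O(not flag_voucher) yields O(not lock_door).
Applying K to premise 6 (O(not lock_door -> not summon_witness)) and O(not lock_door) yields O(not summon_witness).
From O(not summon_witness) and premise 8, O(not summon_witness -> forward_deed), we obtain O(forward_deed).
So O(forward_deed) holds — forward_deed is obligatory. None of the other listed options is made obligatory by any chain of premises.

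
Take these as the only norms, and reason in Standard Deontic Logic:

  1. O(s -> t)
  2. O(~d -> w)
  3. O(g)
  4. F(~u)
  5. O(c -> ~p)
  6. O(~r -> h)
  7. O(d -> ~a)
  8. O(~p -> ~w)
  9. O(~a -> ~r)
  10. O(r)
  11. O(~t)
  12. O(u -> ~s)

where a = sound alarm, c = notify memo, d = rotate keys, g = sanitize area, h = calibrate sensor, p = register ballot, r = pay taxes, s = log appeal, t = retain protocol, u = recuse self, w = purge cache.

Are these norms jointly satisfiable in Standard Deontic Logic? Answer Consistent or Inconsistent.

Premise 1 is O(s -> t), but O(s) is not derivable from the premises, so it does not yield O(t).
So O(t) is not derivable, and the apparent clash with O(~t) does not arise.
A world satisfying every obligation exists (e.g. a=true, c=false, d=false, g=true, h=false, p=true, r=true, s=false, t=false, u=true, w=true); no atom is both obligatory and forbidden, so the set is consistent.

Consistent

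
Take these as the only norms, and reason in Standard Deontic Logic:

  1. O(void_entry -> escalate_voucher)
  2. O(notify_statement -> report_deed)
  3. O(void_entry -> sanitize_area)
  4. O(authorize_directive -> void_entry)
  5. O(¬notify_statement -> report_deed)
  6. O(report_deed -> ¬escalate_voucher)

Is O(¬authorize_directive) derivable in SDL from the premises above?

Yes

Premises 5 and 2 are O(¬notify_statement -> report_deed) and O(notify_statement -> report_deed); every ideal world satisfies ¬notify_statement or notify_statement, so in either case report_deed holds — hence O(report_deed).
Applying K to premise 6 (O(report_deed -> ¬escalate_voucher)) and O(report_deed) yields O(¬escalate_voucher).
Premise 1 is O(void_entry -> escalate_voucher); contrapositively O(¬escalate_voucher -> ¬void_entry). Since O(¬escalate_voucher) holds, K gives O(¬void_entry).
Premise 4, O(authorize_directive -> void_entry), contraposes to O(¬void_entry -> ¬authorize_directive); with O(¬void_entry) we get O(¬authorize_directive).
Premise 3 does not contribute to this derivation.
So O(¬authorize_directive) follows.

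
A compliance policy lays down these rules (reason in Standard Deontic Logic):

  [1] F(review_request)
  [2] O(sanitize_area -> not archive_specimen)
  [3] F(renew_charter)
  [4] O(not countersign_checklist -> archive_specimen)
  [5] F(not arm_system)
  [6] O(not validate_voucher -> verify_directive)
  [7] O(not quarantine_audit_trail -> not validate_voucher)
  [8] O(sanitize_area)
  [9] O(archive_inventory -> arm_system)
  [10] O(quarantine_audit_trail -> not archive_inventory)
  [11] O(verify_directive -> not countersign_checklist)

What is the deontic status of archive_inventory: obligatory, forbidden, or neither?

From premise 8 we have O(sanitize_area).
Applying K to premise 2 (O(sanitize_area -> not archive_specimen)) and O(sanitize_area) yields O(not archive_specimen).
Premise 4 is O(not countersign_checklist -> archive_specimen); contrapositively O(not archive_specimen -> countersign_checklist). Since O(not archive_specimen) holds, K gives O(countersign_checklist).
Premise 11 is O(verify_directive -> not countersign_checklist); contrapositively O(countersign_checklist -> not verify_directive). Since O(countersign_checklist) holds, K gives O(not verify_directive).
Premise 6, O(not validate_voucher -> verify_directive), contraposes to O(not verify_directive -> validate_voucher); with O(not verify_directive) we get O(validate_voucher).
The contrapositive of premise 7 (O(not quarantine_audit_trail -> not validate_voucher)) is O(validate_voucher -> quarantine_audit_trail), and O(validate_voucher) is already established, so O(quarantine_audit_trail).
With premise 10, O(quarantine_audit_trail -> not archive_inventory), the K-axiom yields O(not archive_inventory).
Premises 1, 3, 5, 9 do not contribute to this derivation.
Thus O(not archive_inventory), which is F(archive_inventory): archive_inventory is forbidden.

Forbidden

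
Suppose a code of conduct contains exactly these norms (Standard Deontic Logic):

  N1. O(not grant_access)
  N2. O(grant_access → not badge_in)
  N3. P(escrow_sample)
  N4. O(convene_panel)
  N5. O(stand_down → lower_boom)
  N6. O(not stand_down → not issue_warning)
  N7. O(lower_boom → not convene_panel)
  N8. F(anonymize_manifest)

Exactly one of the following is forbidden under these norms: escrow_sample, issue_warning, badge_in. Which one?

From premise 4 we have O(convene_panel).
Premise 7, O(lower_boom → not convene_panel), contraposes to O(convene_panel → not lower_boom); with O(convene_panel) we get O(not lower_boom).
Premise 5, O(stand_down → lower_boom), contraposes to O(not lower_boom → not stand_down); with O(not lower_boom) we get O(not stand_down).
Applying K to premise 6 (O(not stand_down → not issue_warning)) and O(not stand_down) yields O(not issue_warning).
So O(not issue_warning) holds, i.e. issue_warning is forbidden. None of the other listed options is forbidden under the premises.

issue_warning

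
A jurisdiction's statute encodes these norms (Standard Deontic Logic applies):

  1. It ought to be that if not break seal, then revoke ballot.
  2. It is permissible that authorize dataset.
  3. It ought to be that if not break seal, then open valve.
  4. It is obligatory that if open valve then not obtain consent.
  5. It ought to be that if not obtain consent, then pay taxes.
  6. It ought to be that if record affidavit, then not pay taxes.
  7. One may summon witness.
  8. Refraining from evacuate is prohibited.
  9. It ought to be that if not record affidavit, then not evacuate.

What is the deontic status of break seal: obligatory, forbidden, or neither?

Premise 8 is F(¬evacuate), i.e. O(evacuate).
Premise 9 is O(¬record_affidavit → ¬evacuate); contrapositively O(evacuate → record_affidavit). Since O(evacuate) holds, K gives O(record_affidavit).
Applying K to premise 6 (O(record_affidavit → ¬pay_taxes)) and O(record_affidavit) yields O(¬pay_taxes).
Premise 5 is O(¬obtain_consent → pay_taxes); contrapositively O(¬pay_taxes → obtain_consent). Since O(¬pay_taxes) holds, K gives O(obtain_consent).
Premise 4, O(open_valve → ¬obtain_consent), contraposes to O(obtain_consent → ¬open_valve); with O(obtain_consent) we get O(¬open_valve).
Premise 3 is O(¬break_seal → open_valve); contrapositively O(¬open_valve → break_seal). Since O(¬open_valve) holds, K gives O(break_seal).
Premises 1, 2, 7 do not contribute to this derivation.
Hence break_seal is obligatory.

Obligatory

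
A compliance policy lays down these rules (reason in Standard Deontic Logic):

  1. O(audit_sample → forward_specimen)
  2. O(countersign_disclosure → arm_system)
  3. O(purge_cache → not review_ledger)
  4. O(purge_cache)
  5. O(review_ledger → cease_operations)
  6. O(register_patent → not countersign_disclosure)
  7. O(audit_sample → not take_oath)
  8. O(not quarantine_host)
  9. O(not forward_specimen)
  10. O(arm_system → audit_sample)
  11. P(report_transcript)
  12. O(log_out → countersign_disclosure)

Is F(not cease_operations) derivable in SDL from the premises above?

No

Premise 5 is O(review_ledger → cease_operations), but O(review_ledger) is not derivable from the premises, so it does not yield O(cease_operations).
No other premise forces O(cease_operations). An ideal world satisfying every premise can still have not cease_operations true, so F(not cease_operations) is not derivable.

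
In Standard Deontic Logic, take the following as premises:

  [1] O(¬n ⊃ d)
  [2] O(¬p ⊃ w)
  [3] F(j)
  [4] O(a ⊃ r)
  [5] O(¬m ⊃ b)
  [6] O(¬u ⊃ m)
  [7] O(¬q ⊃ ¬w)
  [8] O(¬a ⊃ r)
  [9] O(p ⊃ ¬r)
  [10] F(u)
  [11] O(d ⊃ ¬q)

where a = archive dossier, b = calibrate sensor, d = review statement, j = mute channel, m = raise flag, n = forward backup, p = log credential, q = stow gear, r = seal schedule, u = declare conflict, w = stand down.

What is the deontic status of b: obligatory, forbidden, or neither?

Premise 5 is O(¬m ⊃ b), but O(¬m) is not derivable from the premises, so it does not yield O(b).
No premise or chain of K-axiom applications forces O(b), and none forces O(¬b). So b is neither obligatory nor forbidden under these norms.

Neither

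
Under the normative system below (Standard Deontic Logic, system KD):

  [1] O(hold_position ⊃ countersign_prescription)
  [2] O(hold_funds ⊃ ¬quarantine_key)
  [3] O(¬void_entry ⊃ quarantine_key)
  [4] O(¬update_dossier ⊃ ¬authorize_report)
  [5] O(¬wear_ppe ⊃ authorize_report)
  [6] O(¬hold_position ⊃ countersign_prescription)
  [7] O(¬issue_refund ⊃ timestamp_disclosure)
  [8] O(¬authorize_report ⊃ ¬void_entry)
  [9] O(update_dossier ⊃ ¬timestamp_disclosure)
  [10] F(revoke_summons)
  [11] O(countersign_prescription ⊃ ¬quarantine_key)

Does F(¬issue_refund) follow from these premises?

Premises 1 and 6 cover both cases: O(hold_position ⊃ countersign_prescription) and O(¬hold_position ⊃ countersign_prescription). Since hold_position ∨ ¬hold_position is a tautology, O(countersign_prescription) follows.
Applying K to premise 11 (O(countersign_prescription ⊃ ¬quarantine_key)) and O(countersign_prescription) yields O(¬quarantine_key).
The contrapositive of premise 3 (O(¬void_entry ⊃ quarantine_key)) is O(¬quarantine_key ⊃ void_entry), and O(¬quarantine_key) is already established, so O(void_entry).
The contrapositive of premise 8 (O(¬authorize_report ⊃ ¬void_entry)) is O(void_entry ⊃ authorize_report), and O(void_entry) is already established, so O(authorize_report).
Premise 4, O(¬update_dossier ⊃ ¬authorize_report), contraposes to O(authorize_report ⊃ update_dossier); with O(authorize_report) we get O(update_dossier).
With premise 9, O(update_dossier ⊃ ¬timestamp_disclosure), the K-axiom yields O(¬timestamp_disclosure).
The contrapositive of premise 7 (O(¬issue_refund ⊃ timestamp_disclosure)) is O(¬timestamp_disclosure ⊃ issue_refund), and O(¬timestamp_disclosure) is already established, so O(issue_refund).
Premises 2, 5, 10 do not contribute to this derivation.
So O(issue_refund) holds, i.e. F(¬issue_refund). The claim follows.

Yes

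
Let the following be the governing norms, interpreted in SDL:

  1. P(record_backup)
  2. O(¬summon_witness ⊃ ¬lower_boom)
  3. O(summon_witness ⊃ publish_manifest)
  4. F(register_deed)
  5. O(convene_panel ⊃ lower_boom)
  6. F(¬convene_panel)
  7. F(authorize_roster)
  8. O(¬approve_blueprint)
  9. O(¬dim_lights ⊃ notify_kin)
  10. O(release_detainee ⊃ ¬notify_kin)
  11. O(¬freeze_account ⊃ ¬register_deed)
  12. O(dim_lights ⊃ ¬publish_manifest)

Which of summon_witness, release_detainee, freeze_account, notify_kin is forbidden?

release_detainee

Premise 6, F(¬convene_panel), is equivalent to O(convene_panel).
Premise 5 is O(convene_panel ⊃ lower_boom); since O(convene_panel), deontic closure gives O(lower_boom).
Premise 2 is O(¬summon_witness ⊃ ¬lower_boom); contrapositively O(lower_boom ⊃ summon_witness). Since O(lower_boom) holds, K gives O(summon_witness).
With premise 3, O(summon_witness ⊃ publish_manifest), the K-axiom yields O(publish_manifest).
Premise 12 is O(dim_lights ⊃ ¬publish_manifest); contrapositively O(publish_manifest ⊃ ¬dim_lights). Since O(publish_manifest) holds, K gives O(¬dim_lights).
From O(¬dim_lights) and premise 9, O(¬dim_lights ⊃ notify_kin), we obtain O(notify_kin).
Premise 10 is O(release_detainee ⊃ ¬notify_kin); contrapositively O(notify_kin ⊃ ¬release_detainee). Since O(notify_kin) holds, K gives O(¬release_detainee).
So O(¬release_detainee) holds, i.e. release_detainee is forbidden. None of the other listed options is forbidden under the premises.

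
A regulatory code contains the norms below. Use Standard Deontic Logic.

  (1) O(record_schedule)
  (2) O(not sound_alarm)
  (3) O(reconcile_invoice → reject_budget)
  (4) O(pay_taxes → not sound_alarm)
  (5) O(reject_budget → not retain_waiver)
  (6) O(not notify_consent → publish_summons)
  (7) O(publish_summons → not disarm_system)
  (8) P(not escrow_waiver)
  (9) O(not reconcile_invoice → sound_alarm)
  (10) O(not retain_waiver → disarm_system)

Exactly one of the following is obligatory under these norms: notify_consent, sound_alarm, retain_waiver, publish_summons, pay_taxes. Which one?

notify_consent

Premise 2 states O(not sound_alarm) outright.
Premise 9 is O(not reconcile_invoice → sound_alarm); contrapositively O(not sound_alarm → reconcile_invoice). Since O(not sound_alarm) holds, K gives O(reconcile_invoice).
With premise 3, O(reconcile_invoice → reject_budget), the K-axiom yields O(reject_budget).
Applying K to premise 5 (O(reject_budget → not retain_waiver)) and O(reject_budget) yields O(not retain_waiver).
Applying K to premise 10 (O(not retain_waiver → disarm_system)) and O(not retain_waiver) yields O(disarm_system).
Premise 7 is O(publish_summons → not disarm_system); contrapositively O(disarm_system → not publish_summons). Since O(disarm_system) holds, K gives O(not publish_summons).
Premise 6 is O(not notify_consent → publish_summons); contrapositively O(not publish_summons → notify_consent). Since O(not publish_summons) holds, K gives O(notify_consent).
So O(notify_consent) holds — notify_consent is obligatory. None of the other listed options is made obligatory by any chain of premises.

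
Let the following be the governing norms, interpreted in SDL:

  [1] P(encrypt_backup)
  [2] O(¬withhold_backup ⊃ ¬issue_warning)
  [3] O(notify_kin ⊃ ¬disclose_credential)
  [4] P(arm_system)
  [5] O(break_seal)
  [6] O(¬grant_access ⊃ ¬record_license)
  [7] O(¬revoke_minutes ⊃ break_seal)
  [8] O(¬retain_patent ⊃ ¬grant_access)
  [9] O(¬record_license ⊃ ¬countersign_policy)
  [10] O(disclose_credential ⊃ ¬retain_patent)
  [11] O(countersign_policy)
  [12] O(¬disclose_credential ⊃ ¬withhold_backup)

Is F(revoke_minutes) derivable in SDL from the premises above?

No

Premise 7 is O(¬revoke_minutes ⊃ break_seal); even if O(break_seal) held, inferring O(¬revoke_minutes) would be affirming the consequent — invalid.
No other premise forces O(¬revoke_minutes). An ideal world satisfying every premise can still have revoke_minutes true, so F(revoke_minutes) is not derivable.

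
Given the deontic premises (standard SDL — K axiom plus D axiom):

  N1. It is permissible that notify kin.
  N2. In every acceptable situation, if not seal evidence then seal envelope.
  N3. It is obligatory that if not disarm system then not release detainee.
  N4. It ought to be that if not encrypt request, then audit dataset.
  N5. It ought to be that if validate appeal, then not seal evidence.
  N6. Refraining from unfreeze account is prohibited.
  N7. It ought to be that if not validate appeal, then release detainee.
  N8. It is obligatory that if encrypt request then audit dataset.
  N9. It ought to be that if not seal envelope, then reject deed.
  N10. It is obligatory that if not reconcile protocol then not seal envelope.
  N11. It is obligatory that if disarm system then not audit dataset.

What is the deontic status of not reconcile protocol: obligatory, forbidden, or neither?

Forbidden

Premises 8 and 4 cover both cases: O(encrypt_request → audit_dataset) and O(¬encrypt_request → audit_dataset). Since encrypt_request ∨ ¬encrypt_request is a tautology, O(audit_dataset) follows.
Premise 11, O(disarm_system → ¬audit_dataset), contraposes to O(audit_dataset → ¬disarm_system); with O(audit_dataset) we get O(¬disarm_system).
With premise 3, O(¬disarm_system → ¬release_detainee), the K-axiom yields O(¬release_detainee).
The contrapositive of premise 7 (O(¬validate_appeal → release_detainee)) is O(¬release_detainee → validate_appeal), and O(¬release_detainee) is already established, so O(validate_appeal).
Premise 5 is O(validate_appeal → ¬seal_evidence); since O(validate_appeal), deontic closure gives O(¬seal_evidence).
Premise 2 is O(¬seal_evidence → seal_envelope); since O(¬seal_evidence), deontic closure gives O(seal_envelope).
Premise 10 is O(¬reconcile_protocol → ¬seal_envelope); contrapositively O(seal_envelope → reconcile_protocol). Since O(seal_envelope) holds, K gives O(reconcile_protocol).
Premises 1, 6, 9 do not contribute to this derivation.
Thus O(reconcile_protocol), which is F(¬reconcile_protocol): ¬reconcile_protocol is forbidden.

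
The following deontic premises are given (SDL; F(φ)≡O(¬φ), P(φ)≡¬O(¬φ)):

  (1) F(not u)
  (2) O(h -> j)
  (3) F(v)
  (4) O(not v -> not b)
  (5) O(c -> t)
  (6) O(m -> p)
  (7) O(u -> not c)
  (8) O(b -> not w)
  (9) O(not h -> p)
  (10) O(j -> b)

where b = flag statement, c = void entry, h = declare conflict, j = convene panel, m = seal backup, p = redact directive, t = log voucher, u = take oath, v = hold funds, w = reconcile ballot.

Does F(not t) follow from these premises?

No

Premise 5 is O(c -> t), but O(c) is not derivable from the premises, so it does not yield O(t).
No other premise forces O(t). An ideal world satisfying every premise can still have not t true, so F(not t) is not derivable.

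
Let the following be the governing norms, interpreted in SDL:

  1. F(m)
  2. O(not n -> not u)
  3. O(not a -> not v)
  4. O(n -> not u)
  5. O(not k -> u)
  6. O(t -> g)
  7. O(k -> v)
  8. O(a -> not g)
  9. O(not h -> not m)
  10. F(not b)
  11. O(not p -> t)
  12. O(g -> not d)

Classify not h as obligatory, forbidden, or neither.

Premise 9 is O(not h -> not m); even if O(not m) held, inferring O(not h) would be affirming the consequent — invalid.
No premise or chain of K-axiom applications forces O(not h), and none forces O(h). So not h is neither obligatory nor forbidden under these norms.

Neither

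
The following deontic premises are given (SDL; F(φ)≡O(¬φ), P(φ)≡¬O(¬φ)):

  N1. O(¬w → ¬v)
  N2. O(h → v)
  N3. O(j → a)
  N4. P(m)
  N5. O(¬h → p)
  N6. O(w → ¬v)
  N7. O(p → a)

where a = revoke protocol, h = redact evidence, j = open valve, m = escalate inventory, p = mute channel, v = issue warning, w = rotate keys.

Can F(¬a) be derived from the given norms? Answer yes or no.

Premises 6 and 1 are O(w → ¬v) and O(¬w → ¬v); every ideal world satisfies w or ¬w, so in either case ¬v holds — hence O(¬v).
Premise 2, O(h → v), contraposes to O(¬v → ¬h); with O(¬v) we get O(¬h).
Premise 5 is O(¬h → p); since O(¬h), deontic closure gives O(p).
From O(p) and premise 7, O(p → a), we obtain O(a).
Premises 3, 4 do not contribute to this derivation.
So O(a) holds, i.e. F(¬a). The claim follows.

Yes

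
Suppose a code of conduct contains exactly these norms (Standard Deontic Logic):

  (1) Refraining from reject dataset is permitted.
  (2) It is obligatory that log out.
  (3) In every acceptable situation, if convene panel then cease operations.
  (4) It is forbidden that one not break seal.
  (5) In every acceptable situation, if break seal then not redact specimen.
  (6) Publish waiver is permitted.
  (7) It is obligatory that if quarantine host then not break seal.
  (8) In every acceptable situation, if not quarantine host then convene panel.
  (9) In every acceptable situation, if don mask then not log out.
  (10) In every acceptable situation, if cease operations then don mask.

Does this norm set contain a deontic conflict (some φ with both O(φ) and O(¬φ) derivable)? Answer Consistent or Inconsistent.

From premise 2 we have O(log_out).
Premise 9 is O(don_mask → ¬log_out); contrapositively O(log_out → ¬don_mask). Since O(log_out) holds, K gives O(¬don_mask).
Premise 10, O(cease_operations → don_mask), contraposes to O(¬don_mask → ¬cease_operations); with O(¬don_mask) we get O(¬cease_operations).
The contrapositive of premise 3 (O(convene_panel → cease_operations)) is O(¬cease_operations → ¬convene_panel), and O(¬cease_operations) is already established, so O(¬convene_panel).
The contrapositive of premise 8 (O(¬quarantine_host → convene_panel)) is O(¬convene_panel → quarantine_host), and O(¬convene_panel) is already established, so O(quarantine_host).
From O(quarantine_host) and premise 7, O(quarantine_host → ¬break_seal), we obtain O(¬break_seal).
But premise 4, F(¬break_seal), means O(break_seal).
We now have both O(¬break_seal) and O(break_seal) — break_seal is simultaneously obligatory and forbidden, violating the D-axiom.

Inconsistent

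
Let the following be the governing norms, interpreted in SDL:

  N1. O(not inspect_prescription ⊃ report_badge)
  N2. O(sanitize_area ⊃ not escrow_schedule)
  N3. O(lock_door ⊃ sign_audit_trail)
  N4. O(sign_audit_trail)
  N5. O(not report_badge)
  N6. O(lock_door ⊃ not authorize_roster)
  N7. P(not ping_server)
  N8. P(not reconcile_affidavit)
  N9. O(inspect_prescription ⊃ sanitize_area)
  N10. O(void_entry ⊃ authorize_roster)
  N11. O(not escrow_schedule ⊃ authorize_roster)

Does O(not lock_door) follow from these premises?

From premise 5 we have O(not report_badge).
The contrapositive of premise 1 (O(not inspect_prescription ⊃ report_badge)) is O(not report_badge ⊃ inspect_prescription), and O(not report_badge) is already established, so O(inspect_prescription).
Applying K to premise 9 (O(inspect_prescription ⊃ sanitize_area)) and O(inspect_prescription) yields O(sanitize_area).
Premise 2 is O(sanitize_area ⊃ not escrow_schedule); since O(sanitize_area), deontic closure gives O(not escrow_schedule).
From O(not escrow_schedule) and premise 11, O(not escrow_schedule ⊃ authorize_roster), we obtain O(authorize_roster).
Premise 6 is O(lock_door ⊃ not authorize_roster); contrapositively O(authorize_roster ⊃ not lock_door). Since O(authorize_roster) holds, K gives O(not lock_door).
Premises 3, 4, 7, 8, 10 do not contribute to this derivation.
So O(not lock_door) follows.

Yes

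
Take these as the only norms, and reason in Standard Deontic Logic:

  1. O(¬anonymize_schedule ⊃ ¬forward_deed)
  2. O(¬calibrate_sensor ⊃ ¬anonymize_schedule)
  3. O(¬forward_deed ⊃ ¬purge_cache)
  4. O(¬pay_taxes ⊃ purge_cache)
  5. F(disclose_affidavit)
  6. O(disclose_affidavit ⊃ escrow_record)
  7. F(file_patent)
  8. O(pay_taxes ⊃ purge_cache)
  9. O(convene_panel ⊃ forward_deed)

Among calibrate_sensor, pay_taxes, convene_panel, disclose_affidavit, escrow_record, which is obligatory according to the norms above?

calibrate_sensor

By case analysis on pay_taxes: premise 8 gives O(pay_taxes ⊃ purge_cache) and premise 4 gives O(¬pay_taxes ⊃ purge_cache), so O(purge_cache) either way.
The contrapositive of premise 3 (O(¬forward_deed ⊃ ¬purge_cache)) is O(purge_cache ⊃ forward_deed), and O(purge_cache) is already established, so O(forward_deed).
The contrapositive of premise 1 (O(¬anonymize_schedule ⊃ ¬forward_deed)) is O(forward_deed ⊃ anonymize_schedule), and O(forward_deed) is already established, so O(anonymize_schedule).
Premise 2, O(¬calibrate_sensor ⊃ ¬anonymize_schedule), contraposes to O(anonymize_schedule ⊃ calibrate_sensor); with O(anonymize_schedule) we get O(calibrate_sensor).
So O(calibrate_sensor) holds — calibrate_sensor is obligatory. None of the other listed options is made obligatory by any chain of premises.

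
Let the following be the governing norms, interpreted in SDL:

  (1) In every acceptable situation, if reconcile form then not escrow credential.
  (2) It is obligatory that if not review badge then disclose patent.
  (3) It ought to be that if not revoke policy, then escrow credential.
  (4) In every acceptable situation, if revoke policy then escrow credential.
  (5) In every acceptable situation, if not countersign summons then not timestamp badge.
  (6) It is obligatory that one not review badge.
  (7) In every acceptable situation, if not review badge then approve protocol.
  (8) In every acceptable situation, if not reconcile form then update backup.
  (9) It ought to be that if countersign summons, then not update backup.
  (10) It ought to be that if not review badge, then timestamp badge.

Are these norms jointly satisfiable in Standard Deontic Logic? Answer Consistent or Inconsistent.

Inconsistent

Premises 3 and 4 are O(¬revoke_policy → escrow_credential) and O(revoke_policy → escrow_credential); every ideal world satisfies ¬revoke_policy or revoke_policy, so in either case escrow_credential holds — hence O(escrow_credential).
Premise 1, O(reconcile_form → ¬escrow_credential), contraposes to O(escrow_credential → ¬reconcile_form); with O(escrow_credential) we get O(¬reconcile_form).
Applying K to premise 8 (O(¬reconcile_form → update_backup)) and O(¬reconcile_form) yields O(update_backup).
Premise 9 is O(countersign_summons → ¬update_backup); contrapositively O(update_backup → ¬countersign_summons). Since O(update_backup) holds, K gives O(¬countersign_summons).
From O(¬countersign_summons) and premise 5, O(¬countersign_summons → ¬timestamp_badge), we obtain O(¬timestamp_badge).
Premise 10 is O(¬review_badge → timestamp_badge); contrapositively O(¬timestamp_badge → review_badge). Since O(¬timestamp_badge) holds, K gives O(review_badge).
But premise 6 directly asserts O(¬review_badge).
We now have both O(review_badge) and O(¬review_badge) — review_badge is simultaneously obligatory and forbidden, violating the D-axiom.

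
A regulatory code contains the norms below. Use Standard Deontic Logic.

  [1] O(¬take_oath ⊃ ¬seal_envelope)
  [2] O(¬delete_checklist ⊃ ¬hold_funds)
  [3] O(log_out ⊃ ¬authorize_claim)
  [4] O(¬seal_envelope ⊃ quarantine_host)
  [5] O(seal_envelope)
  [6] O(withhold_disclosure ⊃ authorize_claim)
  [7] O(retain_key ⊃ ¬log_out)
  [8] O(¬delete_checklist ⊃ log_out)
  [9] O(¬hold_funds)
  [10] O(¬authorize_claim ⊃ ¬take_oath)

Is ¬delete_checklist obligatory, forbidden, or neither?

Forbidden

Premise 5 states O(seal_envelope) outright.
Premise 1 is O(¬take_oath ⊃ ¬seal_envelope); contrapositively O(seal_envelope ⊃ take_oath). Since O(seal_envelope) holds, K gives O(take_oath).
Premise 10, O(¬authorize_claim ⊃ ¬take_oath), contraposes to O(take_oath ⊃ authorize_claim); with O(take_oath) we get O(authorize_claim).
The contrapositive of premise 3 (O(log_out ⊃ ¬authorize_claim)) is O(authorize_claim ⊃ ¬log_out), and O(authorize_claim) is already established, so O(¬log_out).
Premise 8, O(¬delete_checklist ⊃ log_out), contraposes to O(¬log_out ⊃ delete_checklist); with O(¬log_out) we get O(delete_checklist).
Premises 2, 4, 6, 7, 9 do not contribute to this derivation.
Thus O(delete_checklist), which is F(¬delete_checklist): ¬delete_checklist is forbidden.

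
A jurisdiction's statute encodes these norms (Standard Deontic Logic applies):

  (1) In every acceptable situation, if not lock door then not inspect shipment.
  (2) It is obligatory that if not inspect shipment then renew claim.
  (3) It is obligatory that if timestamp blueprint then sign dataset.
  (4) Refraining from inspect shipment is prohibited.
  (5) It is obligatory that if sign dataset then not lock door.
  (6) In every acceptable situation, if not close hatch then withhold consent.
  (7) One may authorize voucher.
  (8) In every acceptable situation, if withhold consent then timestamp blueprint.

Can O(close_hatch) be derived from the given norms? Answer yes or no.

Yes

F(¬inspect_shipment) at premise 4 means O(inspect_shipment).
Premise 1, O(¬lock_door → ¬inspect_shipment), contraposes to O(inspect_shipment → lock_door); with O(inspect_shipment) we get O(lock_door).
The contrapositive of premise 5 (O(sign_dataset → ¬lock_door)) is O(lock_door → ¬sign_dataset), and O(lock_door) is already established, so O(¬sign_dataset).
Premise 3, O(timestamp_blueprint → sign_dataset), contraposes to O(¬sign_dataset → ¬timestamp_blueprint); with O(¬sign_dataset) we get O(¬timestamp_blueprint).
Premise 8, O(withhold_consent → timestamp_blueprint), contraposes to O(¬timestamp_blueprint → ¬withhold_consent); with O(¬timestamp_blueprint) we get O(¬withhold_consent).
Premise 6 is O(¬close_hatch → withhold_consent); contrapositively O(¬withhold_consent → close_hatch). Since O(¬withhold_consent) holds, K gives O(close_hatch).
Premises 2, 7 do not contribute to this derivation.
So O(close_hatch) follows.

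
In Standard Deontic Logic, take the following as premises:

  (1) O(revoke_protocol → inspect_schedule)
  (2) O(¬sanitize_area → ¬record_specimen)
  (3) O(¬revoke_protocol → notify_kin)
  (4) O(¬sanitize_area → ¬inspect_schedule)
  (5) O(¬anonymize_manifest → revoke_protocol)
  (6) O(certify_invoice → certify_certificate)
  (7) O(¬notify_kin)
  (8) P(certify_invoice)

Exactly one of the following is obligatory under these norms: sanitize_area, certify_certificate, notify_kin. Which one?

From premise 7 we have O(¬notify_kin).
Premise 3 is O(¬revoke_protocol → notify_kin); contrapositively O(¬notify_kin → revoke_protocol). Since O(¬notify_kin) holds, K gives O(revoke_protocol).
Applying K to premise 1 (O(revoke_protocol → inspect_schedule)) and O(revoke_protocol) yields O(inspect_schedule).
The contrapositive of premise 4 (O(¬sanitize_area → ¬inspect_schedule)) is O(inspect_schedule → sanitize_area), and O(inspect_schedule) is already established, so O(sanitize_area).
So O(sanitize_area) holds — sanitize_area is obligatory. None of the other listed options is made obligatory by any chain of premises.

sanitize_area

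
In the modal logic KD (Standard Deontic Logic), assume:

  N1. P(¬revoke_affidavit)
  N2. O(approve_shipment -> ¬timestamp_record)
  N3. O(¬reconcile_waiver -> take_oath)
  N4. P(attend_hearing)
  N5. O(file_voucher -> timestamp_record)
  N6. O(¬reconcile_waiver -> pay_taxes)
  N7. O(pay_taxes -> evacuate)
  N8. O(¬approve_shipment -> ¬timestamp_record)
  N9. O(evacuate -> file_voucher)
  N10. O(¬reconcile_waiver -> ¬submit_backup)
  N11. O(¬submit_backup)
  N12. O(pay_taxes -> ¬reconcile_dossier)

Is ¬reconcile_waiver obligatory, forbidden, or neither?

Forbidden

Premises 2 and 8 cover both cases: O(approve_shipment -> ¬timestamp_record) and O(¬approve_shipment -> ¬timestamp_record). Since approve_shipment ∨ ¬approve_shipment is a tautology, O(¬timestamp_record) follows.
Premise 5 is O(file_voucher -> timestamp_record); contrapositively O(¬timestamp_record -> ¬file_voucher). Since O(¬timestamp_record) holds, K gives O(¬file_voucher).
Premise 9 is O(evacuate -> file_voucher); contrapositively O(¬file_voucher -> ¬evacuate). Since O(¬file_voucher) holds, K gives O(¬evacuate).
The contrapositive of premise 7 (O(pay_taxes -> evacuate)) is O(¬evacuate -> ¬pay_taxes), and O(¬evacuate) is already established, so O(¬pay_taxes).
Premise 6 is O(¬reconcile_waiver -> pay_taxes); contrapositively O(¬pay_taxes -> reconcile_waiver). Since O(¬pay_taxes) holds, K gives O(reconcile_waiver).
Premises 1, 3, 4, 10, 11, 12 do not contribute to this derivation.
Thus O(reconcile_waiver), which is F(¬reconcile_waiver): ¬reconcile_waiver is forbidden.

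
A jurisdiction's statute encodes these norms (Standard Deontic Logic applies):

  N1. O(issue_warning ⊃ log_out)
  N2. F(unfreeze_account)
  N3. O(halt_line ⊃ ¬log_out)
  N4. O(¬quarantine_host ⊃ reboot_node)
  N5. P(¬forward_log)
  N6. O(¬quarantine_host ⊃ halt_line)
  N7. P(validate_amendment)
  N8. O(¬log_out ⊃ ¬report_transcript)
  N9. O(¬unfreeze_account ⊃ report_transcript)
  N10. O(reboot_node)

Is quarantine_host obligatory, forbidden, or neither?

F(unfreeze_account) at premise 2 means O(¬unfreeze_account).
Premise 9 is O(¬unfreeze_account ⊃ report_transcript); since O(¬unfreeze_account), deontic closure gives O(report_transcript).
The contrapositive of premise 8 (O(¬log_out ⊃ ¬report_transcript)) is O(report_transcript ⊃ log_out), and O(report_transcript) is already established, so O(log_out).
The contrapositive of premise 3 (O(halt_line ⊃ ¬log_out)) is O(log_out ⊃ ¬halt_line), and O(log_out) is already established, so O(¬halt_line).
Premise 6 is O(¬quarantine_host ⊃ halt_line); contrapositively O(¬halt_line ⊃ quarantine_host). Since O(¬halt_line) holds, K gives O(quarantine_host).
Premises 1, 4, 5, 7, 10 do not contribute to this derivation.
Hence quarantine_host is obligatory.

Obligatory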